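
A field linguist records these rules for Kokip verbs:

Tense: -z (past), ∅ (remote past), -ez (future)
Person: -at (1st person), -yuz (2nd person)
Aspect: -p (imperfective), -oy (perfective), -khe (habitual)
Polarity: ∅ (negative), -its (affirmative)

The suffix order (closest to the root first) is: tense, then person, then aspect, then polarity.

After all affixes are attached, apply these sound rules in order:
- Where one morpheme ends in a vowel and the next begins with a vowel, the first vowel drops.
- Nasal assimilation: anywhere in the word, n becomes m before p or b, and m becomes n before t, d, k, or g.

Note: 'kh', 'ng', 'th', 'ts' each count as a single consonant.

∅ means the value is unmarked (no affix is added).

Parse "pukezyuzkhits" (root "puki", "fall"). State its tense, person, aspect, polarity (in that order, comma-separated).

future, 2nd person, habitual, affirmative

Segment: puki-ez-yuz-khe-its.
tense: -ez → future.
person: -yuz → 2nd person.
aspect: -khe → habitual.
polarity: -its → affirmative.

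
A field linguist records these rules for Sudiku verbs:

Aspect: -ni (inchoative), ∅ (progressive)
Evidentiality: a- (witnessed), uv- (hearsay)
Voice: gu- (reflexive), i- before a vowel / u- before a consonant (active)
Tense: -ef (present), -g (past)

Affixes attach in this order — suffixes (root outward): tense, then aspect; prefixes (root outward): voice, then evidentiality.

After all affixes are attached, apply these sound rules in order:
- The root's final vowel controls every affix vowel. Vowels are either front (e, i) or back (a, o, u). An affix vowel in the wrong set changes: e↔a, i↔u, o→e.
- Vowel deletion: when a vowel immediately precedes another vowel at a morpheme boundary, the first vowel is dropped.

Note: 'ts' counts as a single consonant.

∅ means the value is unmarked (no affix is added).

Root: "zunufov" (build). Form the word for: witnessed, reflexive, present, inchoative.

Attach tense present -ef → zunufovef.
Attach voice reflexive gu- → guzunufovef.
Attach aspect inchoative -ni → guzunufovefni.
Attach evidentiality witnessed a- → aguzunufovefni.
Apply vowel harmony: aguzunufovefni → aguzunufovafnu.
Vowel deletion: no change.

aguzunufovafnu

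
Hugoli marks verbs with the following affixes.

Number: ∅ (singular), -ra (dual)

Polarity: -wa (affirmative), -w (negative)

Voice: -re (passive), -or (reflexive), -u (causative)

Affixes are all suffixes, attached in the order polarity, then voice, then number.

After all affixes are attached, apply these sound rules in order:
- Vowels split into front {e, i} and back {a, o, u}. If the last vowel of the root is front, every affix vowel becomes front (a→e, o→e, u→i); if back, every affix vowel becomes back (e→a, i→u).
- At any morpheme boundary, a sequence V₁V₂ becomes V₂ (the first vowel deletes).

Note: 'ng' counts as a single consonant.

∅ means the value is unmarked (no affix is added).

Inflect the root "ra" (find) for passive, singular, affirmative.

rawara

Attach polarity affirmative -wa → rawa.
Attach voice passive -re → raware.
number = singular: zero marking, form stays raware.
Apply vowel harmony: raware → rawara.
Vowel deletion: no change.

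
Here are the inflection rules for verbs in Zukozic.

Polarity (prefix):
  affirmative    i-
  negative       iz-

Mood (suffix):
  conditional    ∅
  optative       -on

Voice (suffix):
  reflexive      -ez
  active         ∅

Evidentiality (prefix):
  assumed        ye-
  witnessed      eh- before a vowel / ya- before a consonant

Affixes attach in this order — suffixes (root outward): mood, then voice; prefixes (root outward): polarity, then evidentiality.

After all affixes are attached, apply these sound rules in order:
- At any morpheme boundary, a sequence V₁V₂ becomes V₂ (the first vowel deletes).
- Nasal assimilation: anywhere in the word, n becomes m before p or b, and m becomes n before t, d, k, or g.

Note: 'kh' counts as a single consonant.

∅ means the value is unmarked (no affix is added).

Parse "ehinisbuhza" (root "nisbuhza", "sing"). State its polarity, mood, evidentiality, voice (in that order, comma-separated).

affirmative, conditional, witnessed, active

Segment: eh-i-nisbuhza.
polarity: i- → affirmative.
mood: ∅ → conditional.
evidentiality: eh/ya- → witnessed.
voice: ∅ → active.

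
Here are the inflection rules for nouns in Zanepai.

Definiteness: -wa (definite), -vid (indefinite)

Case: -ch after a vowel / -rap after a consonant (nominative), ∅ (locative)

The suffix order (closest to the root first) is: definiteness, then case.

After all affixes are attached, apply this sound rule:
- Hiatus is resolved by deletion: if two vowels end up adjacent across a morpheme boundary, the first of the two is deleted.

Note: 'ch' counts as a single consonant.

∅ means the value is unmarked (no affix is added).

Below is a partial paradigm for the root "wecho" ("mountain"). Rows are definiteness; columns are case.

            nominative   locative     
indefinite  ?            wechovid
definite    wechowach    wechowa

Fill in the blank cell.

Attach definiteness indefinite -vid → wechovid.
Attach case nominative -rap (after consonant 'd') → wechovidrap.
Vowel deletion: no change.

wechovidrap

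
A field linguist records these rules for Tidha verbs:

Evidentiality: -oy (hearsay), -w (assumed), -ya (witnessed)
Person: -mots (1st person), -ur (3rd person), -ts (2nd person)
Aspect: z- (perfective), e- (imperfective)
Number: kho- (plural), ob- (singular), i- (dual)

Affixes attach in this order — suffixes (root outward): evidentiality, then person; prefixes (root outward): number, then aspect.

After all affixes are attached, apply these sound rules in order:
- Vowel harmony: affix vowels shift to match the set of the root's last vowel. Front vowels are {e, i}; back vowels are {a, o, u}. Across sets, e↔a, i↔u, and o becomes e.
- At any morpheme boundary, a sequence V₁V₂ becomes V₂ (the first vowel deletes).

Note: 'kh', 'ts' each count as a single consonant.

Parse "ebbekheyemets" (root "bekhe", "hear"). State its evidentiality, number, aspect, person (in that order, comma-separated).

witnessed, singular, imperfective, 1st person

Segment: e-ob-bekhe-ya-mots.
evidentiality: -ya → witnessed.
number: ob- → singular.
aspect: e- → imperfective.
person: -mots → 1st person.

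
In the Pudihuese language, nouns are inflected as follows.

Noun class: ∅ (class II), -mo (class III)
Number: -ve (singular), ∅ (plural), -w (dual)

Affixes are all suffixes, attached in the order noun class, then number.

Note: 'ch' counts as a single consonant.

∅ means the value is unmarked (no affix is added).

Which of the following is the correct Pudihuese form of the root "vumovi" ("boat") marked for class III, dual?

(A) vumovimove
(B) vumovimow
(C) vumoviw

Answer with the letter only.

Attach noun class class III -mo → vumovimo.
Attach number dual -w → vumovimow.
So the correct form is vumovimow, option (B).
(A) vumovimove is wrong: it uses singular instead of dual for number.
(C) vumoviw is wrong: it uses class II instead of class III for noun class.

B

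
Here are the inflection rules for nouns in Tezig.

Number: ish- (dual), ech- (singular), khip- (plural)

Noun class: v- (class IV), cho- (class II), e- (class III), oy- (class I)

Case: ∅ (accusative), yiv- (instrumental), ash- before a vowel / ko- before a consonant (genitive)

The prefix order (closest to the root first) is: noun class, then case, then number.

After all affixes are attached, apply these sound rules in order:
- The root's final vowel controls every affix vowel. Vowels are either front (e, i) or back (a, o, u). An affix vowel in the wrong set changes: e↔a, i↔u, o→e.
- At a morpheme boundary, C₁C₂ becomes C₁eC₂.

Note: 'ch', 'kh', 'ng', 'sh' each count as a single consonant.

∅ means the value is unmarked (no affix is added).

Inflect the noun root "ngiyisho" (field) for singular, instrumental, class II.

acheyuvechongiyisho

Attach noun class class II cho- → chongiyisho.
Attach case instrumental yiv- → yivchongiyisho.
Attach number singular ech- → echyivchongiyisho.
Apply vowel harmony: echyivchongiyisho → achyuvchongiyisho.
Apply epenthesis: achyuvchongiyisho → acheyuvechongiyisho.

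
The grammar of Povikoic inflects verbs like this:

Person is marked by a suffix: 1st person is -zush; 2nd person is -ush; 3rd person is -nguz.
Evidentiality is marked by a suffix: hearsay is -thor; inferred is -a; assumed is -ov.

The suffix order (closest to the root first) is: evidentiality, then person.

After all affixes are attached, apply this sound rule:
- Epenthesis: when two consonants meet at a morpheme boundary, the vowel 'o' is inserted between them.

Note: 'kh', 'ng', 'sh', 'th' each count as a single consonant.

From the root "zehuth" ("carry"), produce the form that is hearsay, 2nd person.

zehuthothorush

Attach evidentiality hearsay -thor → zehuththor.
Attach person 2nd person -ush → zehuththorush.
Apply epenthesis: zehuththorush → zehuthothorush.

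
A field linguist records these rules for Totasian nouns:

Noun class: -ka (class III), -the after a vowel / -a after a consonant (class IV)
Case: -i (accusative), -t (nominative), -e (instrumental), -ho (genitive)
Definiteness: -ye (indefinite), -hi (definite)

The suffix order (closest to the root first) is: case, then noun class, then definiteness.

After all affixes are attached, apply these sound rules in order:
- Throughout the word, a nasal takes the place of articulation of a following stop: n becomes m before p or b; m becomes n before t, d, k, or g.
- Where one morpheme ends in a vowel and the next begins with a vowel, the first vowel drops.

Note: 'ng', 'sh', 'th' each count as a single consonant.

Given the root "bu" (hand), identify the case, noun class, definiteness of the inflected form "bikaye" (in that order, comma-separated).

accusative, class III, indefinite

Segment: bu-i-ka-ye.
case: -i → accusative.
noun class: -ka → class III.
definiteness: -ye → indefinite.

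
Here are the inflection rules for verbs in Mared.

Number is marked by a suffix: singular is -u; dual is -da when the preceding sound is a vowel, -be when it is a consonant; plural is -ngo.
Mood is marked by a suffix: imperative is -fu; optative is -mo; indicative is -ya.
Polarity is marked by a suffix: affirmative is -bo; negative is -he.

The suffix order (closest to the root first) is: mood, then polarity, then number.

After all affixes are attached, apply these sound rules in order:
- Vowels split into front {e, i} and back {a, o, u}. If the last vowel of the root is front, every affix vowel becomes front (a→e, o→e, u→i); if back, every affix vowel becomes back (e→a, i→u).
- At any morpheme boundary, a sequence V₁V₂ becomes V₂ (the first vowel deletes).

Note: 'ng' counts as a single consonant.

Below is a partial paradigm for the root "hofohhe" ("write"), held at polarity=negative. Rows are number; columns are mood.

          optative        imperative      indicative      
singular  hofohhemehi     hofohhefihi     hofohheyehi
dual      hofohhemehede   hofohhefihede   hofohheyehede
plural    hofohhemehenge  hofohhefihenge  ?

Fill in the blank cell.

Attach mood indicative -ya → hofohheya.
Attach polarity negative -he → hofohheyahe.
Attach number plural -ngo → hofohheyahengo.
Apply vowel harmony: hofohheyahengo → hofohheyehenge.
Vowel deletion: no change.

hofohheyehenge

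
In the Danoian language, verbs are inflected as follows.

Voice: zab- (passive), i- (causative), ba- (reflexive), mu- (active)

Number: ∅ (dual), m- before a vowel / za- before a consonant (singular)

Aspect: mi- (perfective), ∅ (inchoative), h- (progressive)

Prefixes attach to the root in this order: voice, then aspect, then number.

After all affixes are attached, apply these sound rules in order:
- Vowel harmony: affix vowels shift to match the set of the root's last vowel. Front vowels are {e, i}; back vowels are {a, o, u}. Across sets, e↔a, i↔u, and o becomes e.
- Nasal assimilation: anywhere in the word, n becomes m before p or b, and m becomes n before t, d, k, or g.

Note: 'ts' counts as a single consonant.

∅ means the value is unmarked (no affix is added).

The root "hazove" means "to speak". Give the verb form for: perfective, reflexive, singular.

Attach voice reflexive ba- → bahazove.
Attach aspect perfective mi- → mibahazove.
Attach number singular za- (before consonant 'm') → zamibahazove.
Apply vowel harmony: zamibahazove → zemibehazove.
Nasal assimilation: no change.

zemibehazove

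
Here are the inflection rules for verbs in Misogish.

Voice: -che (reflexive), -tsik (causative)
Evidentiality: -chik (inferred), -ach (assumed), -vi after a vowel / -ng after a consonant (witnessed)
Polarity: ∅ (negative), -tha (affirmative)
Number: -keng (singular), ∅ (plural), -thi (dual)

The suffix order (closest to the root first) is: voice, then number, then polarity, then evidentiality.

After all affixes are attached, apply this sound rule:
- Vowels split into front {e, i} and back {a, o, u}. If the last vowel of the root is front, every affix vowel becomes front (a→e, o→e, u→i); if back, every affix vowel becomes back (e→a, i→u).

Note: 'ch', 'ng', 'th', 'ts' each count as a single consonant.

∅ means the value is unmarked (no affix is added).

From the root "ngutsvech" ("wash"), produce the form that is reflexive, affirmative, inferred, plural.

ngutsvechchethechik

Attach voice reflexive -che → ngutsvechche.
number = plural: zero marking, form stays ngutsvechche.
Attach polarity affirmative -tha → ngutsvechchetha.
Attach evidentiality inferred -chik → ngutsvechchethachik.
Apply vowel harmony: ngutsvechchethachik → ngutsvechchethechik.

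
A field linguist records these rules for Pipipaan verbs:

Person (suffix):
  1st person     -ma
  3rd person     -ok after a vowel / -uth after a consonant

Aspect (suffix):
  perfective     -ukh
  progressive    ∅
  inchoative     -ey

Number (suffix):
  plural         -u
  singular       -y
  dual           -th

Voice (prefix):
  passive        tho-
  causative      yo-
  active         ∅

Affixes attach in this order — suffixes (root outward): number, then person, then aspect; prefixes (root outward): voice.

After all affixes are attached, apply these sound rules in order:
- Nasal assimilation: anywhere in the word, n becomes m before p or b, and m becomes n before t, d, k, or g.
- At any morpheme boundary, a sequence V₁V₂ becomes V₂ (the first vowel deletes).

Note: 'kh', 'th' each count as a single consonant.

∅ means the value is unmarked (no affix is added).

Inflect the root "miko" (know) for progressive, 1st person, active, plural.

Attach number plural -u → mikou.
Attach person 1st person -ma → mikouma.
aspect = progressive: zero marking, form stays mikouma.
voice = active: zero marking, form stays mikouma.
Nasal assimilation: no change.
Apply vowel deletion: mikouma → mikuma.

mikuma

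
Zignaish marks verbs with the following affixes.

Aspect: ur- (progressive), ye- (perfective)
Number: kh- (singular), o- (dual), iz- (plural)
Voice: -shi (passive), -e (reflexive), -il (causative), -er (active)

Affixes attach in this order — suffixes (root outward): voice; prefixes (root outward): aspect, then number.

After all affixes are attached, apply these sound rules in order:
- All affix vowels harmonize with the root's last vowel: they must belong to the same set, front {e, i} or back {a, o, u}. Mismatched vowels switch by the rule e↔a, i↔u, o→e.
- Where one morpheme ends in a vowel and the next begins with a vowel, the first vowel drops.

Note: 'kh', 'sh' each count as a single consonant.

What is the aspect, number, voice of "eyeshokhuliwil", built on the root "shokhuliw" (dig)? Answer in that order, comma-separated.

Segment: o-ye-shokhuliw-il.
aspect: ye- → perfective.
number: o- → dual.
voice: -il → causative.

perfective, dual, causative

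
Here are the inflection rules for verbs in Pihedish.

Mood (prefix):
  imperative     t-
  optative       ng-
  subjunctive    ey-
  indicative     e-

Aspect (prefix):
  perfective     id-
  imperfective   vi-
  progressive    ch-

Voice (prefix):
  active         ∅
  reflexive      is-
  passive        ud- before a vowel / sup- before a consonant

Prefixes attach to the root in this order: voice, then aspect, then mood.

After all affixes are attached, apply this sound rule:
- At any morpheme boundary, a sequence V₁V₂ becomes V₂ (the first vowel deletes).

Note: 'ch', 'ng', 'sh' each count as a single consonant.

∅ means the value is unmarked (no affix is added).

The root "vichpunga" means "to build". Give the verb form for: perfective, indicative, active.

idvichpunga

voice = active: zero marking, form stays vichpunga.
Attach aspect perfective id- → idvichpunga.
Attach mood indicative e- → eidvichpunga.
Apply vowel deletion: eidvichpunga → idvichpunga.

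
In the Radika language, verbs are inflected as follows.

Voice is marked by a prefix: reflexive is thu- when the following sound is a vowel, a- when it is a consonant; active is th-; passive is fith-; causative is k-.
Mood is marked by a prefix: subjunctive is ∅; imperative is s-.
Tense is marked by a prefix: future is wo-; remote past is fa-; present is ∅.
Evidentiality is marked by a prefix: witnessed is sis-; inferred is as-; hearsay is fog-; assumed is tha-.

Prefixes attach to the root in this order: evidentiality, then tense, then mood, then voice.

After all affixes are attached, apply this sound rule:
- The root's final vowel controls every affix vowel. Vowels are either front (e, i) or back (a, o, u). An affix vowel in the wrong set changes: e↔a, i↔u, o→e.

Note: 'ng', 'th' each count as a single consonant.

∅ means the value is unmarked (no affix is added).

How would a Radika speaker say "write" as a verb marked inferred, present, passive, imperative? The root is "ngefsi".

fithsesngefsi

Attach evidentiality inferred as- → asngefsi.
tense = present: zero marking, form stays asngefsi.
Attach mood imperative s- → sasngefsi.
Attach voice passive fith- → fithsasngefsi.
Apply vowel harmony: fithsasngefsi → fithsesngefsi.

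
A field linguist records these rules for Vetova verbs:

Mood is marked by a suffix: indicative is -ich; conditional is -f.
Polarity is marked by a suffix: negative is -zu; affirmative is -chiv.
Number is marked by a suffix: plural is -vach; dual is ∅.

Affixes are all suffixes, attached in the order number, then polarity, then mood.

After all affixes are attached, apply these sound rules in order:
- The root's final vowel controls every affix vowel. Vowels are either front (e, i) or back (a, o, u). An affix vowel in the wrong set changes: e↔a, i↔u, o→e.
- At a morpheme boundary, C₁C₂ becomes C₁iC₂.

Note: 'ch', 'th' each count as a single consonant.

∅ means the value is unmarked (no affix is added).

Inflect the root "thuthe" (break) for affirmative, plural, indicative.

thuthevechichivich

Attach number plural -vach → thuthevach.
Attach polarity affirmative -chiv → thuthevachchiv.
Attach mood indicative -ich → thuthevachchivich.
Apply vowel harmony: thuthevachchivich → thuthevechchivich.
Apply epenthesis: thuthevechchivich → thuthevechichivich.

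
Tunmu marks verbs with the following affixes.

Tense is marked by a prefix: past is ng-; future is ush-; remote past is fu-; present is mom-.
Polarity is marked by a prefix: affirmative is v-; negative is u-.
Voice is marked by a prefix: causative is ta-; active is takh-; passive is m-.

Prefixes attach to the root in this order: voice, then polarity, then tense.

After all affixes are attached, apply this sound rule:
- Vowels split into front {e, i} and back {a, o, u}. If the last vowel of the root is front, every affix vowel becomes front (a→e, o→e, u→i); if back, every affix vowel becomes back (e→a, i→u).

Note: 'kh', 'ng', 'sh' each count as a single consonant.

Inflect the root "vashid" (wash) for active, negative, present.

memitekhvashid

Attach voice active takh- → takhvashid.
Attach polarity negative u- → utakhvashid.
Attach tense present mom- → momutakhvashid.
Apply vowel harmony: momutakhvashid → memitekhvashid.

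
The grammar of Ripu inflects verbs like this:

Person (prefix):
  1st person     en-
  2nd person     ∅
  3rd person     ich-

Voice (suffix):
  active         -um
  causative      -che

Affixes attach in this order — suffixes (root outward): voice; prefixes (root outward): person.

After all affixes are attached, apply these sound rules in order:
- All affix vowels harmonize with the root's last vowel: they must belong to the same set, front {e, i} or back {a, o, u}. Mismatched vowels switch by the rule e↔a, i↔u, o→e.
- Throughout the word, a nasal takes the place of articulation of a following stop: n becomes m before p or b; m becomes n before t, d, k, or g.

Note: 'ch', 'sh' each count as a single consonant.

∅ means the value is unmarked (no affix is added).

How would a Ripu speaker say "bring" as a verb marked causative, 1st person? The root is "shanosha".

Attach voice causative -che → shanoshache.
Attach person 1st person en- → enshanoshache.
Apply vowel harmony: enshanoshache → anshanoshacha.
Nasal assimilation: no change.

anshanoshacha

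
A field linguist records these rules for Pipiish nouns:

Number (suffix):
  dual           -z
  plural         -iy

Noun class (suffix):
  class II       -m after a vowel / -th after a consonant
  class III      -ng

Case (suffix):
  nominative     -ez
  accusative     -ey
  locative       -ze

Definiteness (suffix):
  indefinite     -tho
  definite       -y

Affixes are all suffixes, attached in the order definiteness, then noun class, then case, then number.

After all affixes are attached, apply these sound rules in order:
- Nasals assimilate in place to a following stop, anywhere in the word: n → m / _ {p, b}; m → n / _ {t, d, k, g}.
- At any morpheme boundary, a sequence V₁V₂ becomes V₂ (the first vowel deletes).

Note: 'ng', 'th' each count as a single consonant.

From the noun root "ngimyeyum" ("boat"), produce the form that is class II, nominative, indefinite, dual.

ngimyeyumthomezz

Attach definiteness indefinite -tho → ngimyeyumtho.
Attach noun class class II -m (after vowel 'o') → ngimyeyumthom.
Attach case nominative -ez → ngimyeyumthomez.
Attach number dual -z → ngimyeyumthomezz.
Nasal assimilation: no change.
Vowel deletion: no change.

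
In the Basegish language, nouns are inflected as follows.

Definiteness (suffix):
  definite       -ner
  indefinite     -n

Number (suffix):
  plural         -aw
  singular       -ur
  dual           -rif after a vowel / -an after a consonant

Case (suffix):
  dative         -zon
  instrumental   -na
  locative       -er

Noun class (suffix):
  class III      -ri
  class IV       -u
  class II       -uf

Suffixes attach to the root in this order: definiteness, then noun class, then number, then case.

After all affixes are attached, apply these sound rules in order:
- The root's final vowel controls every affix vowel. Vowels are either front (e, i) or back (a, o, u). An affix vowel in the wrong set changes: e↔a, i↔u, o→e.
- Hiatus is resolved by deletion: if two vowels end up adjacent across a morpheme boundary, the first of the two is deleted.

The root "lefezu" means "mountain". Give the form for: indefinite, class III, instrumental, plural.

Attach definiteness indefinite -n → lefezun.
Attach noun class class III -ri → lefezunri.
Attach number plural -aw → lefezunriaw.
Attach case instrumental -na → lefezunriawna.
Apply vowel harmony: lefezunriawna → lefezunruawna.
Apply vowel deletion: lefezunruawna → lefezunrawna.

lefezunrawna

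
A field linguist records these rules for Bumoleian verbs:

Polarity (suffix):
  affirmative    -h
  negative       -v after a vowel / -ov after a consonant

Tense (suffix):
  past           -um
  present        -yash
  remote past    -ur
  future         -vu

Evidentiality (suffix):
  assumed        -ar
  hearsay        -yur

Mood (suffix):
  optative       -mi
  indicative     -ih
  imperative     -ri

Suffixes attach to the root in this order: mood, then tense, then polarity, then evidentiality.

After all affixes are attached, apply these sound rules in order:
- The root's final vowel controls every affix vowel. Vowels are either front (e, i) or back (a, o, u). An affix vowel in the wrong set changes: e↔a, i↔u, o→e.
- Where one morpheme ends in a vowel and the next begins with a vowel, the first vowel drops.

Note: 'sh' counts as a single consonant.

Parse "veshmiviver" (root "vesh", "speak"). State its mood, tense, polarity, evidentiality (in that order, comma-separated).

optative, future, negative, assumed

Segment: vesh-mi-vu-v-ar.
mood: -mi → optative.
tense: -vu → future.
polarity: -v/ov → negative.
evidentiality: -ar → assumed.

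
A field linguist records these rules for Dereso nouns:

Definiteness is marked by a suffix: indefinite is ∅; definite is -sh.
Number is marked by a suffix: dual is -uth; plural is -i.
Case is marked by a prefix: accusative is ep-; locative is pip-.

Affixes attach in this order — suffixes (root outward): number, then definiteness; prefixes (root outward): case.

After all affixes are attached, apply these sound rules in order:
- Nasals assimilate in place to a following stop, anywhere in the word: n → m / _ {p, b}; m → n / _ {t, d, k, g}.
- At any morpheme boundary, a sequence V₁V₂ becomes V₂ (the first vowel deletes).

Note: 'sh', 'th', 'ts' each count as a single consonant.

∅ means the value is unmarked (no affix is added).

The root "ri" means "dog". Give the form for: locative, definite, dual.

pipruthsh

Attach number dual -uth → riuth.
Attach definiteness definite -sh → riuthsh.
Attach case locative pip- → pipriuthsh.
Nasal assimilation: no change.
Apply vowel deletion: pipriuthsh → pipruthsh.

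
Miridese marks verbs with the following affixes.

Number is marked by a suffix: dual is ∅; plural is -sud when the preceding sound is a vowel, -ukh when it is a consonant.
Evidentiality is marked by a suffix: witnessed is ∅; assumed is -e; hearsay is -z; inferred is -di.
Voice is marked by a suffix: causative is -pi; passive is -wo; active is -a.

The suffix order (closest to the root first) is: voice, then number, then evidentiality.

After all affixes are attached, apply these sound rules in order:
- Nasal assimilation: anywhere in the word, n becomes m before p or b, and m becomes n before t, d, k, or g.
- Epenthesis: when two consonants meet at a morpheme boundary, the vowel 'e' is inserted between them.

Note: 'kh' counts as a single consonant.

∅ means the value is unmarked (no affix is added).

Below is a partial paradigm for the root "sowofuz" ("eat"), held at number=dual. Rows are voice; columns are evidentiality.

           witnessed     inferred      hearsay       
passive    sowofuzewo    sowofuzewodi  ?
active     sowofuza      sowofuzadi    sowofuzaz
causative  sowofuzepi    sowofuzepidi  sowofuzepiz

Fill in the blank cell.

sowofuzewoz

Attach voice passive -wo → sowofuzwo.
number = dual: zero marking, form stays sowofuzwo.
Attach evidentiality hearsay -z → sowofuzwoz.
Nasal assimilation: no change.
Apply epenthesis: sowofuzwoz → sowofuzewoz.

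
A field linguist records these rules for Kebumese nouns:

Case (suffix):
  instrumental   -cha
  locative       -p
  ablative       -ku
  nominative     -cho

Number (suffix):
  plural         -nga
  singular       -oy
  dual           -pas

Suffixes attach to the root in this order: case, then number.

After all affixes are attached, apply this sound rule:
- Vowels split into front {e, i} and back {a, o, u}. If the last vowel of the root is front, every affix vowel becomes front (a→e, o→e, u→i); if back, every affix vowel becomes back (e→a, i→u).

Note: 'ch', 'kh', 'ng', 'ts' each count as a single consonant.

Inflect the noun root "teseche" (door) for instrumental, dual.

tesechechepes

Attach case instrumental -cha → tesechecha.
Attach number dual -pas → tesechechapas.
Apply vowel harmony: tesechechapas → tesechechepes.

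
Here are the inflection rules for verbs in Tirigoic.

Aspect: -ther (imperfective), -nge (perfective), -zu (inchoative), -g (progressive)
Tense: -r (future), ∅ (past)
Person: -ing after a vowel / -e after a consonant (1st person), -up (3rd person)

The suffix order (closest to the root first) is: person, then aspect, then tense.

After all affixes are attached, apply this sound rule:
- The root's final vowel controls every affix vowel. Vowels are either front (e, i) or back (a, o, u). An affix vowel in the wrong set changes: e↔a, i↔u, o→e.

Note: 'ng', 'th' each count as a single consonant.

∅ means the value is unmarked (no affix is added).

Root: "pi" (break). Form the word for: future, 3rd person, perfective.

piipnger

Attach person 3rd person -up → piup.
Attach aspect perfective -nge → piupnge.
Attach tense future -r → piupnger.
Apply vowel harmony: piupnger → piipnger.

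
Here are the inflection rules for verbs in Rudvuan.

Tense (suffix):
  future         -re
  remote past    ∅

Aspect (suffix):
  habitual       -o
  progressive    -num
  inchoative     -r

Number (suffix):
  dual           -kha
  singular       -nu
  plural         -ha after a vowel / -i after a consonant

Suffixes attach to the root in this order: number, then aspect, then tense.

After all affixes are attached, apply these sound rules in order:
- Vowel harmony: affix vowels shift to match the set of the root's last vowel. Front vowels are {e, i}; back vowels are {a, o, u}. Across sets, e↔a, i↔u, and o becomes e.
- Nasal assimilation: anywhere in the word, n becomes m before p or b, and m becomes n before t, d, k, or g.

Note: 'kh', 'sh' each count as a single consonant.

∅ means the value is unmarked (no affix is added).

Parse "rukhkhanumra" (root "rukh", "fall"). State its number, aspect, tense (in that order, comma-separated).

dual, progressive, future

Segment: rukh-kha-num-re.
number: -kha → dual.
aspect: -num → progressive.
tense: -re → future.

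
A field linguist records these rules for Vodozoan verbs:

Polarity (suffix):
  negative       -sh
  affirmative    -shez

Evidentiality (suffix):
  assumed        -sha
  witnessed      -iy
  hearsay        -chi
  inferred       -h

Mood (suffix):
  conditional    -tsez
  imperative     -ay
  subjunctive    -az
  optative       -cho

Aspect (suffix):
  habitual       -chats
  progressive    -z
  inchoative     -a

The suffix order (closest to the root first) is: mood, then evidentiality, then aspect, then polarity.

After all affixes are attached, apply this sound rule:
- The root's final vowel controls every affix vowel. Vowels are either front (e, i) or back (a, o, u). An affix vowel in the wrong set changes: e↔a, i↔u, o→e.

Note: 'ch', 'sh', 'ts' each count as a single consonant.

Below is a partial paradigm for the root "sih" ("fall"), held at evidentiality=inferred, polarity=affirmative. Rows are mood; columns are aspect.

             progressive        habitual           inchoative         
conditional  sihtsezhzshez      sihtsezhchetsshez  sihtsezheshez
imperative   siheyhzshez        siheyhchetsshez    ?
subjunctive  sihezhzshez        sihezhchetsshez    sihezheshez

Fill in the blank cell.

siheyheshez

Attach mood imperative -ay → sihay.
Attach evidentiality inferred -h → sihayh.
Attach aspect inchoative -a → sihayha.
Attach polarity affirmative -shez → sihayhashez.
Apply vowel harmony: sihayhashez → siheyheshez.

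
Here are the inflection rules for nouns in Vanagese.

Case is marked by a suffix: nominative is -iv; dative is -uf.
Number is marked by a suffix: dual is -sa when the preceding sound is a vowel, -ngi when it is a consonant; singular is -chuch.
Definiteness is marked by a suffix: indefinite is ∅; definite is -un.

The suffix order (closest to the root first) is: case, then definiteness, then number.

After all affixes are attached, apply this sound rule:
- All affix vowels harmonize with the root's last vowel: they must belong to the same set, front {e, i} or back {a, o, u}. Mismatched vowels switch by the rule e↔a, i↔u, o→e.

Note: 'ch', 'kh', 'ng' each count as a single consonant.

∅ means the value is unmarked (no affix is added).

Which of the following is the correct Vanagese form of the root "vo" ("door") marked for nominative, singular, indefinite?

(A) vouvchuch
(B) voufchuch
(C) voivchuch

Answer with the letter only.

Attach case nominative -iv → voiv.
definiteness = indefinite: zero marking, form stays voiv.
Attach number singular -chuch → voivchuch.
Apply vowel harmony: voivchuch → vouvchuch.
So the correct form is vouvchuch, option (A).
(C) voivchuch is wrong: it fails to apply the sound rule(s).
(B) voufchuch is wrong: it uses dative instead of nominative for case.

A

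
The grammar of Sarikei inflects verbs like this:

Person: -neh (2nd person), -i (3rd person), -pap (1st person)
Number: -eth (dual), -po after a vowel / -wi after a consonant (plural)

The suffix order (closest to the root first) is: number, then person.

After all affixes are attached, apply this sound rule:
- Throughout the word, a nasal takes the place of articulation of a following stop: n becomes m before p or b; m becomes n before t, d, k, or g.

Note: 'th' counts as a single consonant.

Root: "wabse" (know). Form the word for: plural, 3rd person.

Attach number plural -po (after vowel 'e') → wabsepo.
Attach person 3rd person -i → wabsepoi.
Nasal assimilation: no change.

wabsepoi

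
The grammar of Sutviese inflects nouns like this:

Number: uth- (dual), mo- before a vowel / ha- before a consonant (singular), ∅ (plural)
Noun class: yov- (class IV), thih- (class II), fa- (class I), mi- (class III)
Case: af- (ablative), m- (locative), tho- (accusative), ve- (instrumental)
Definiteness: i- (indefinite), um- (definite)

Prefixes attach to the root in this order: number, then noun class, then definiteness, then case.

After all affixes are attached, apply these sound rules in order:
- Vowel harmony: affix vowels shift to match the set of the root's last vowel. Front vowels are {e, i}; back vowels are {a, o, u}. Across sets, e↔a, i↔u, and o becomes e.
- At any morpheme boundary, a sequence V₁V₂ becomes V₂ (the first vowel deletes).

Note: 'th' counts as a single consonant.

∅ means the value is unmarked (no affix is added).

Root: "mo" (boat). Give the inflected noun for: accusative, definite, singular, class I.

Attach number singular ha- (before consonant 'm') → hamo.
Attach noun class class I fa- → fahamo.
Attach definiteness definite um- → umfahamo.
Attach case accusative tho- → thoumfahamo.
Vowel harmony: no change.
Apply vowel deletion: thoumfahamo → thumfahamo.

thumfahamo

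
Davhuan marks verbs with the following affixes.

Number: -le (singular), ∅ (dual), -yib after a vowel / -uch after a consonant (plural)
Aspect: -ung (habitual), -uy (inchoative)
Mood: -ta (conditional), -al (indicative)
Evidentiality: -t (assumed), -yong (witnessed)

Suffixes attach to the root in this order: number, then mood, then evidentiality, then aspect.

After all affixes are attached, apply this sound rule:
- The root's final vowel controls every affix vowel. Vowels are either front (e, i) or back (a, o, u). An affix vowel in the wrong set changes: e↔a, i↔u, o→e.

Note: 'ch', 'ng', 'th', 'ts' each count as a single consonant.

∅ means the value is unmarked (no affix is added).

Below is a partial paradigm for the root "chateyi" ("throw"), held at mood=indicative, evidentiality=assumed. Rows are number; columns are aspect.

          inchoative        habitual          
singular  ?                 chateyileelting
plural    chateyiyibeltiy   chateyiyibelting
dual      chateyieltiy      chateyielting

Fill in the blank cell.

Attach number singular -le → chateyile.
Attach mood indicative -al → chateyileal.
Attach evidentiality assumed -t → chateyilealt.
Attach aspect inchoative -uy → chateyilealtuy.
Apply vowel harmony: chateyilealtuy → chateyileeltiy.

chateyileeltiy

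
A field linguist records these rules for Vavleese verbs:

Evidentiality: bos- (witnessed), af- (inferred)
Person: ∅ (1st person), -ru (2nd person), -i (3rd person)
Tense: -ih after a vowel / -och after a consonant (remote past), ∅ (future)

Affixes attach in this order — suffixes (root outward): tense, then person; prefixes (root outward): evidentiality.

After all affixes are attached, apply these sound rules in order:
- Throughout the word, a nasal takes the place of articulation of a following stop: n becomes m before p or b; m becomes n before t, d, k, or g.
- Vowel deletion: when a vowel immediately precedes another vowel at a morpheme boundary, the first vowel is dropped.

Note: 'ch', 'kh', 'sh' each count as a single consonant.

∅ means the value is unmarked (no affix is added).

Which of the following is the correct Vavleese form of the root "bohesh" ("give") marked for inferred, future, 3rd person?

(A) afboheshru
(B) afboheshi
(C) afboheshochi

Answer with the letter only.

Attach evidentiality inferred af- → afbohesh.
tense = future: zero marking, form stays afbohesh.
Attach person 3rd person -i → afboheshi.
Nasal assimilation: no change.
Vowel deletion: no change.
So the correct form is afboheshi, option (B).
(C) afboheshochi is wrong: it uses remote past instead of future for tense.
(A) afboheshru is wrong: it uses 2nd person instead of 3rd person for person.

B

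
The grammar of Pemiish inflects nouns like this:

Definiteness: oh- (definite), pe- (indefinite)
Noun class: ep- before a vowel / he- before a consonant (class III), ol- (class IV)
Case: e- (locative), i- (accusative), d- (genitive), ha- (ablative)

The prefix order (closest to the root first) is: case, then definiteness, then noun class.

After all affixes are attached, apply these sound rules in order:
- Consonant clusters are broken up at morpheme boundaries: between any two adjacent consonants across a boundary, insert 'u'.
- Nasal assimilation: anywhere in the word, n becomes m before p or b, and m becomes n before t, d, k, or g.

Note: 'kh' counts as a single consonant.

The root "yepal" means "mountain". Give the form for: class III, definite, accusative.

Attach case accusative i- → iyepal.
Attach definiteness definite oh- → ohiyepal.
Attach noun class class III ep- (before vowel 'o') → epohiyepal.
Epenthesis: no change.
Nasal assimilation: no change.

epohiyepal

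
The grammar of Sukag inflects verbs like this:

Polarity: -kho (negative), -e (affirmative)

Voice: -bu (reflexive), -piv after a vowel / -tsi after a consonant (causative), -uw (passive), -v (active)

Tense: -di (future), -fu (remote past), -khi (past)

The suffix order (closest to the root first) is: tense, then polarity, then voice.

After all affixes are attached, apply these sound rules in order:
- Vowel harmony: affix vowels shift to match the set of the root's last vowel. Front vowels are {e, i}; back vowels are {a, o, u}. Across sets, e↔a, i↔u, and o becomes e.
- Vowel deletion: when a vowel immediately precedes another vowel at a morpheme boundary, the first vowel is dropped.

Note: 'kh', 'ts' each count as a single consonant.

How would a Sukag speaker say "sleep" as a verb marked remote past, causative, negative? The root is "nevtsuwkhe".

Attach tense remote past -fu → nevtsuwkhefu.
Attach polarity negative -kho → nevtsuwkhefukho.
Attach voice causative -piv (after vowel 'o') → nevtsuwkhefukhopiv.
Apply vowel harmony: nevtsuwkhefukhopiv → nevtsuwkhefikhepiv.
Vowel deletion: no change.

nevtsuwkhefikhepiv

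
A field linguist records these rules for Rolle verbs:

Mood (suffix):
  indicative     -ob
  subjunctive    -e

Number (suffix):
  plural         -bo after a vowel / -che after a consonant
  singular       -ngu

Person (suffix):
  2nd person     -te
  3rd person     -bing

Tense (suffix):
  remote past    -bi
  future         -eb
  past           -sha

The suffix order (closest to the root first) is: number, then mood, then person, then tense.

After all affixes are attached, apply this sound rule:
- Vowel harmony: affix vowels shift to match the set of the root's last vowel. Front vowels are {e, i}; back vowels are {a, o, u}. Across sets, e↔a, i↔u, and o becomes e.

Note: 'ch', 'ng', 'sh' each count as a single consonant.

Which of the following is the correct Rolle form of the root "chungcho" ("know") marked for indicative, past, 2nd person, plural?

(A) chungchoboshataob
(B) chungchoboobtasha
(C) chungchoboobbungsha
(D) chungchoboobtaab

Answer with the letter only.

Attach number plural -bo (after vowel 'o') → chungchobo.
Attach mood indicative -ob → chungchoboob.
Attach person 2nd person -te → chungchoboobte.
Attach tense past -sha → chungchoboobtesha.
Apply vowel harmony: chungchoboobtesha → chungchoboobtasha.
So the correct form is chungchoboobtasha, option (B).
(A) chungchoboshataob is wrong: it has the affixes in the wrong order.
(D) chungchoboobtaab is wrong: it uses future instead of past for tense.
(C) chungchoboobbungsha is wrong: it uses 3rd person instead of 2nd person for person.

B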